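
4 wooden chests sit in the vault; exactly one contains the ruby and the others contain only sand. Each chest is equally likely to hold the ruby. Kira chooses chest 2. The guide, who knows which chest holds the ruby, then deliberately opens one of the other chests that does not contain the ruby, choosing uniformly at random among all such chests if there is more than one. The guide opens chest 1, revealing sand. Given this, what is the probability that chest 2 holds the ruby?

Apply Bayes' rule, conditioning on where the ruby actually is.
If it is in chest 1 (prior 1/4): the guide opened chest 1, so this case is ruled out; weight (1/4)·0 = 0.
If it is in chest 2 (prior 1/4): the guide has 3 equally likely choices, so probability 1/3; weight (1/4)·(1/3) = 1/12.
If it is in either of chests 3 and 4 (prior 1/4 each): the guide has 2 equally likely choices, so probability 1/2; weight (1/4)·(1/2) = 1/8 each.
The weights sum to 1/3.
So P(the ruby in chest 2 | the guide opened chest 1) = (1/12) / (1/3) = 1/4.

1/4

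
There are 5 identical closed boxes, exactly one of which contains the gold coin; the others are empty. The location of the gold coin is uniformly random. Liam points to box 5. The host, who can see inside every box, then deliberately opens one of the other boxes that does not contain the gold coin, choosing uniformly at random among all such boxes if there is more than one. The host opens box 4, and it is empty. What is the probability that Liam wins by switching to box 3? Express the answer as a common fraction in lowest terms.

4/15

Apply Bayes' rule, conditioning on where the gold coin actually is.
If it is in any of boxes 1, 2, and 3 (prior 1/5 each): the host has 3 equally likely choices, so probability 1/3; weight (1/5)·(1/3) = 1/15 each.
If it is in box 4 (prior 1/5): the host opened box 4, so this case is ruled out; weight (1/5)·0 = 0.
If it is in box 5 (prior 1/5): the host has 4 equally likely choices, so probability 1/4; weight (1/5)·(1/4) = 1/20.
The weights sum to 1/4.
So P(the gold coin in box 3 | the host opened box 4) = (1/15) / (1/4) = 4/15.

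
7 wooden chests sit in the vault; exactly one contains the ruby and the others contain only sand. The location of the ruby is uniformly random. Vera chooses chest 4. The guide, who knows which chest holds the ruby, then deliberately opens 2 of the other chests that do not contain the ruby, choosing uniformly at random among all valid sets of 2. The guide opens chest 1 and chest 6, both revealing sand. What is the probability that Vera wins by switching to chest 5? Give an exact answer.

3/14

Consider each possible location of the ruby in turn.
If it is in either of chests 1 and 6 (prior 1/7 each): that chest was opened and seen not to hold the prize — ruled out; weight (1/7)·0 = 0 each.
If it is in any of chests 2, 3, 5, and 7 (prior 1/7 each): the guide has 10 equally likely choices, so probability 1/10; weight (1/7)·(1/10) = 1/70 each.
If it is in chest 4 (prior 1/7): the guide has 15 equally likely choices, so probability 1/15; weight (1/7)·(1/15) = 1/105.
The weights sum to 1/15.
So P(the ruby in chest 5 | the guide opened chest 1 and chest 6) = (1/70) / (1/15) = 3/14.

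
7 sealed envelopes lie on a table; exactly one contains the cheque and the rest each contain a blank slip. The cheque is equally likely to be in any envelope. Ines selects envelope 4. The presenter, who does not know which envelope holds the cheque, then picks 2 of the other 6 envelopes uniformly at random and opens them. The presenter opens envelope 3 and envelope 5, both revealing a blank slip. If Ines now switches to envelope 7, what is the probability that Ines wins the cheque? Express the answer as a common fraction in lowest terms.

1/5

Condition on the true location of the cheque.
If it is in any of envelopes 1, 2, 4, 6, and 7 (prior 1/7 each): the presenter picks exactly this set with probability 1/15 regardless, and none is the prize; weight (1/7)·(1/15) = 1/105 each.
If it is in either of envelopes 3 and 5 (prior 1/7 each): that envelope was opened and seen not to hold the prize — ruled out; weight (1/7)·0 = 0 each.
The weights sum to 1/21.
So P(the cheque in envelope 7 | the presenter opened envelope 3 and envelope 5) = (1/105) / (1/21) = 1/5.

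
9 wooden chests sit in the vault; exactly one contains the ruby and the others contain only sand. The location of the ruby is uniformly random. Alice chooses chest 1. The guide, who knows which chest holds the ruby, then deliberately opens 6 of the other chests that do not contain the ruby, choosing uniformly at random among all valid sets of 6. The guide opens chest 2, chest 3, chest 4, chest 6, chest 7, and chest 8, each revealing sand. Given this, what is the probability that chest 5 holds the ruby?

Condition on the true location of the ruby.
If it is in chest 1 (prior 1/9): the guide has 28 equally likely choices, so probability 1/28; weight (1/9)·(1/28) = 1/252.
If it is in any of chests 2, 3, 4, 6, 7, and 8 (prior 1/9 each): that chest was opened and seen not to hold the prize — ruled out; weight (1/9)·0 = 0 each.
If it is in either of chests 5 and 9 (prior 1/9 each): the guide has 7 equally likely choices, so probability 1/7; weight (1/9)·(1/7) = 1/63 each.
The weights sum to 1/28.
So P(the ruby in chest 5 | the guide opened chest 2, chest 3, chest 4, chest 6, chest 7, and chest 8) = (1/63) / (1/28) = 4/9.

4/9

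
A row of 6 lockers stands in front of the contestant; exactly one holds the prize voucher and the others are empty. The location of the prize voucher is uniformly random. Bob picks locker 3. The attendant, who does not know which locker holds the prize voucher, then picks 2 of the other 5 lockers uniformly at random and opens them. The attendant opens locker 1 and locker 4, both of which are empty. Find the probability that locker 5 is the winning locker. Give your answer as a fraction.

1/4

Because the attendant chose which lockers to open without knowing where the prize voucher is, the choice is independent of the prize location. Learning that none of the 2 opened lockers holds the prize voucher simply rules out those 2 locations and leaves the remaining 4 lockers still equally likely by symmetry.
So P(the prize voucher in locker 5) = 1/4.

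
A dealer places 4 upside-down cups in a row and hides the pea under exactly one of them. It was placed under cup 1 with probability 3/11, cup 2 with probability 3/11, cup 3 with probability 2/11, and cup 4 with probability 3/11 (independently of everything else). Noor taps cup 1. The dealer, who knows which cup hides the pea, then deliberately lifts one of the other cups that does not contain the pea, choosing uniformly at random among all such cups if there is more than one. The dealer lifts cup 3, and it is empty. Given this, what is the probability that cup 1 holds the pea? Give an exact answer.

1/4

Condition on the true location of the pea.
If it is under cup 1 (prior 3/11): the dealer has 3 equally likely choices, so probability 1/3; weight (3/11)·(1/3) = 1/11.
If it is under either of cups 2 and 4 (prior 3/11 each): the dealer has 2 equally likely choices, so probability 1/2; weight (3/11)·(1/2) = 3/22 each.
If it is under cup 3 (prior 2/11): the dealer opened cup 3, so this case is ruled out; weight (2/11)·0 = 0.
The weights sum to 4/11.
So P(the pea under cup 1 | the dealer opened cup 3) = (1/11) / (4/11) = 1/4.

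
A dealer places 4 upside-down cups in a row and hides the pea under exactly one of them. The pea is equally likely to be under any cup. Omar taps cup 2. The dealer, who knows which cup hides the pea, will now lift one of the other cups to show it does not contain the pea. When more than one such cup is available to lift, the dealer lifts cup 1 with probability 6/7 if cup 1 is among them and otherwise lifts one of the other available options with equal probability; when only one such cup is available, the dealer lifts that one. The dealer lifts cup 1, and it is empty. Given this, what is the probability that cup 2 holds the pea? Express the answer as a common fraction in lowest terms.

1/3

Apply Bayes' rule, conditioning on where the pea actually is.
If it is under cup 1 (prior 1/4): the dealer opened cup 1, so this case is ruled out; weight (1/4)·0 = 0.
If it is under any of cups 2, 3, and 4 (prior 1/4 each): cup 1 is available, opened with probability 6/7; weight (1/4)·(6/7) = 3/14 each.
The weights sum to 9/14.
So P(the pea under cup 2 | the dealer opened cup 1) = (3/14) / (9/14) = 1/3.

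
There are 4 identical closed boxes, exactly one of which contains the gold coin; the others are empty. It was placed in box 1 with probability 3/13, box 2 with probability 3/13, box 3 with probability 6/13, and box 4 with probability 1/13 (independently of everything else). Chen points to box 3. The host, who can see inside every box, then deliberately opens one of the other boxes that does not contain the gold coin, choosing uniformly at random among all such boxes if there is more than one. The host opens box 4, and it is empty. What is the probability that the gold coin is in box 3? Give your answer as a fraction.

Apply Bayes' rule, conditioning on where the gold coin actually is.
If it is in either of boxes 1 and 2 (prior 3/13 each): the host has 2 equally likely choices, so probability 1/2; weight (3/13)·(1/2) = 3/26 each.
If it is in box 3 (prior 6/13): the host has 3 equally likely choices, so probability 1/3; weight (6/13)·(1/3) = 2/13.
If it is in box 4 (prior 1/13): the host opened box 4, so this case is ruled out; weight (1/13)·0 = 0.
The weights sum to 5/13.
So P(the gold coin in box 3 | the host opened box 4) = (2/13) / (5/13) = 2/5.

2/5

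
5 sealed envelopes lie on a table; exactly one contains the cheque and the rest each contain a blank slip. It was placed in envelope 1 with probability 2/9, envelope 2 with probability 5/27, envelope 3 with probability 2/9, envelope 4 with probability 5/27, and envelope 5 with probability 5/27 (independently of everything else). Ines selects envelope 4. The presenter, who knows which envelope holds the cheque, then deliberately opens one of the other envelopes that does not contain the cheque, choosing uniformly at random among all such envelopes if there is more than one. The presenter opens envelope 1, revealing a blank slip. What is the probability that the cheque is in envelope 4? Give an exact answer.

Condition on the true location of the cheque.
If it is in envelope 1 (prior 2/9): the presenter opened envelope 1, so this case is ruled out; weight (2/9)·0 = 0.
If it is in either of envelopes 2 and 5 (prior 5/27 each): the presenter has 3 equally likely choices, so probability 1/3; weight (5/27)·(1/3) = 5/81 each.
If it is in envelope 3 (prior 2/9): the presenter has 3 equally likely choices, so probability 1/3; weight (2/9)·(1/3) = 2/27.
If it is in envelope 4 (prior 5/27): the presenter has 4 equally likely choices, so probability 1/4; weight (5/27)·(1/4) = 5/108.
The weights sum to 79/324.
So P(the cheque in envelope 4 | the presenter opened envelope 1) = (5/108) / (79/324) = 15/79.

15/79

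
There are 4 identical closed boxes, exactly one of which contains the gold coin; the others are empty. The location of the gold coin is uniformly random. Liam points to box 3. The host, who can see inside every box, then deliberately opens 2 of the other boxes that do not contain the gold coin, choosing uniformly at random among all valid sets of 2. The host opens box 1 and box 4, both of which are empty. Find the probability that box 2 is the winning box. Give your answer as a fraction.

Condition on the true location of the gold coin.
If it is in either of boxes 1 and 4 (prior 1/4 each): that box was opened and seen not to hold the prize — ruled out; weight (1/4)·0 = 0 each.
If it is in box 2 (prior 1/4): the host has no choice, probability 1; weight (1/4)·1 = 1/4.
If it is in box 3 (prior 1/4): the host has 3 equally likely choices, so probability 1/3; weight (1/4)·(1/3) = 1/12.
The weights sum to 1/3.
So P(the gold coin in box 2 | the host opened box 1 and box 4) = (1/4) / (1/3) = 3/4.

3/4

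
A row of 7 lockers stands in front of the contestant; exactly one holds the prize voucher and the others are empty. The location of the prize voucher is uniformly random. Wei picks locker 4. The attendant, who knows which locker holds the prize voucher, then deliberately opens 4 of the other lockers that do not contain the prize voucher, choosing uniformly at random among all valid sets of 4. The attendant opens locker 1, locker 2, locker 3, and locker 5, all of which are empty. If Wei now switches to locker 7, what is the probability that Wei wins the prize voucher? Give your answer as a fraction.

Consider each possible location of the prize voucher in turn.
If it is in any of lockers 1, 2, 3, and 5 (prior 1/7 each): that locker was opened and seen not to hold the prize — ruled out; weight (1/7)·0 = 0 each.
If it is in locker 4 (prior 1/7): the attendant has 15 equally likely choices, so probability 1/15; weight (1/7)·(1/15) = 1/105.
If it is in either of lockers 6 and 7 (prior 1/7 each): the attendant has 5 equally likely choices, so probability 1/5; weight (1/7)·(1/5) = 1/35 each.
The weights sum to 1/15.
So P(the prize voucher in locker 7 | the attendant opened locker 1, locker 2, locker 3, and locker 5) = (1/35) / (1/15) = 3/7.

3/7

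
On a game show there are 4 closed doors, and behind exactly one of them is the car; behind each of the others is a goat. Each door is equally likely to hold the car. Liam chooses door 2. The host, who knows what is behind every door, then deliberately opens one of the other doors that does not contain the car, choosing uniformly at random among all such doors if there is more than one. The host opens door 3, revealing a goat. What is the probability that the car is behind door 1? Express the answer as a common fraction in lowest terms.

Apply Bayes' rule, conditioning on where the car actually is.
If it is behind either of doors 1 and 4 (prior 1/4 each): the host has 2 equally likely choices, so probability 1/2; weight (1/4)·(1/2) = 1/8 each.
If it is behind door 2 (prior 1/4): the host has 3 equally likely choices, so probability 1/3; weight (1/4)·(1/3) = 1/12.
If it is behind door 3 (prior 1/4): the host opened door 3, so this case is ruled out; weight (1/4)·0 = 0.
The weights sum to 1/3.
So P(the car behind door 1 | the host opened door 3) = (1/8) / (1/3) = 3/8.

3/8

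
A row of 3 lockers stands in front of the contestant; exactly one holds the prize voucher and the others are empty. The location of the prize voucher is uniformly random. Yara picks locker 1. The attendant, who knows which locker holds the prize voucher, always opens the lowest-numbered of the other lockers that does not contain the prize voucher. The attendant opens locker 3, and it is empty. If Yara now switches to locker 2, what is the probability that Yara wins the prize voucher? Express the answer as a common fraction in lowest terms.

Consider each possible location of the prize voucher in turn.
If it is in locker 1 (prior 1/3): the attendant would have opened locker 2 instead, probability 0; weight (1/3)·0 = 0.
If it is in locker 2 (prior 1/3): locker 3 is the lowest-numbered option available, probability 1; weight (1/3)·1 = 1/3.
If it is in locker 3 (prior 1/3): the attendant opened locker 3, so this case is ruled out; weight (1/3)·0 = 0.
The weights sum to 1/3.
So P(the prize voucher in locker 2 | the attendant opened locker 3) = (1/3) / (1/3) = 1.

1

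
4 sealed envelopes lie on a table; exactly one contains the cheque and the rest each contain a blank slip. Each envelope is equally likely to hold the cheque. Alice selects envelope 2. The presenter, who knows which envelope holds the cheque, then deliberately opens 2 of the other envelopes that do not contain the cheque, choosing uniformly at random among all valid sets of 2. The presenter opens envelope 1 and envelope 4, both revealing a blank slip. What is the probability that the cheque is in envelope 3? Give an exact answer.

Condition on the true location of the cheque.
If it is in either of envelopes 1 and 4 (prior 1/4 each): that envelope was opened and seen not to hold the prize — ruled out; weight (1/4)·0 = 0 each.
If it is in envelope 2 (prior 1/4): the presenter has 3 equally likely choices, so probability 1/3; weight (1/4)·(1/3) = 1/12.
If it is in envelope 3 (prior 1/4): the presenter has no choice, probability 1; weight (1/4)·1 = 1/4.
The weights sum to 1/3.
So P(the cheque in envelope 3 | the presenter opened envelope 1 and envelope 4) = (1/4) / (1/3) = 3/4.

3/4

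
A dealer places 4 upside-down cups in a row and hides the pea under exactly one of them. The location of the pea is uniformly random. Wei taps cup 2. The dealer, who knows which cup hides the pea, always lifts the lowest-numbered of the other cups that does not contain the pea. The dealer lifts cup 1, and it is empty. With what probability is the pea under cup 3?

1/3

Apply Bayes' rule, conditioning on where the pea actually is.
If it is under cup 1 (prior 1/4): the dealer opened cup 1, so this case is ruled out; weight (1/4)·0 = 0.
If it is under any of cups 2, 3, and 4 (prior 1/4 each): cup 1 is the lowest-numbered option available, probability 1; weight (1/4)·1 = 1/4 each.
The weights sum to 3/4.
So P(the pea under cup 3 | the dealer opened cup 1) = (1/4) / (3/4) = 1/3.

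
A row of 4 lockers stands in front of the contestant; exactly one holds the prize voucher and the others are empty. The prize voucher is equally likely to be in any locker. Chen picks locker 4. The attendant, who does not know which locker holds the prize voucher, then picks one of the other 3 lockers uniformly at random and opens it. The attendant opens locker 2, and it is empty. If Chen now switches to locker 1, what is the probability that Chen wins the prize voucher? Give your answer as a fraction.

1/3

Consider each possible location of the prize voucher in turn.
If it is in any of lockers 1, 3, and 4 (prior 1/4 each): the attendant picks locker 2 with probability 1/3 regardless, and it is not the prize; weight (1/4)·(1/3) = 1/12 each.
If it is in locker 2 (prior 1/4): the attendant opened locker 2, so this case is ruled out; weight (1/4)·0 = 0.
The weights sum to 1/4.
So P(the prize voucher in locker 1 | the attendant opened locker 2) = (1/12) / (1/4) = 1/3.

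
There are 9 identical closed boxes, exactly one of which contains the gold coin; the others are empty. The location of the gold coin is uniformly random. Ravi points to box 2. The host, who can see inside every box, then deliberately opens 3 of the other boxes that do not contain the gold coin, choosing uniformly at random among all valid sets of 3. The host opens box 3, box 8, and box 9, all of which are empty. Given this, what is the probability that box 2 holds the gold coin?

1/9

Condition on the true location of the gold coin.
If it is in any of boxes 1, 4, 5, 6, and 7 (prior 1/9 each): the host has 35 equally likely choices, so probability 1/35; weight (1/9)·(1/35) = 1/315 each.
If it is in box 2 (prior 1/9): the host has 56 equally likely choices, so probability 1/56; weight (1/9)·(1/56) = 1/504.
If it is in any of boxes 3, 8, and 9 (prior 1/9 each): that box was opened and seen not to hold the prize — ruled out; weight (1/9)·0 = 0 each.
The weights sum to 1/56.
So P(the gold coin in box 2 | the host opened box 3, box 8, and box 9) = (1/504) / (1/56) = 1/9.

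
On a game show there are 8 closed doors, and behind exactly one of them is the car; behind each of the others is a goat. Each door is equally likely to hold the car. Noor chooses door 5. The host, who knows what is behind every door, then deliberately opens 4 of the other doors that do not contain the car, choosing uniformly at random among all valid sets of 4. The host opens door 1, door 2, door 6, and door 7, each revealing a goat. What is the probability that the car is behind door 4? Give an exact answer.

7/24

Apply Bayes' rule, conditioning on where the car actually is.
If it is behind any of doors 1, 2, 6, and 7 (prior 1/8 each): that door was opened and seen not to hold the prize — ruled out; weight (1/8)·0 = 0 each.
If it is behind any of doors 3, 4, and 8 (prior 1/8 each): the host has 15 equally likely choices, so probability 1/15; weight (1/8)·(1/15) = 1/120 each.
If it is behind door 5 (prior 1/8): the host has 35 equally likely choices, so probability 1/35; weight (1/8)·(1/35) = 1/280.
The weights sum to 1/35.
So P(the car behind door 4 | the host opened door 1, door 2, door 6, and door 7) = (1/120) / (1/35) = 7/24.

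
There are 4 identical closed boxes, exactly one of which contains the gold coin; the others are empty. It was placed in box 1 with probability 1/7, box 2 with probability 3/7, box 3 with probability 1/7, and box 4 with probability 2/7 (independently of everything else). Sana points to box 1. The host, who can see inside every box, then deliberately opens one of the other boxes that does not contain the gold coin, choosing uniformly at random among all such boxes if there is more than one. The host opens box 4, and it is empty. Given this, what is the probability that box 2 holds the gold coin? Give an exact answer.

9/14

Apply Bayes' rule, conditioning on where the gold coin actually is.
If it is in box 1 (prior 1/7): the host has 3 equally likely choices, so probability 1/3; weight (1/7)·(1/3) = 1/21.
If it is in box 2 (prior 3/7): the host has 2 equally likely choices, so probability 1/2; weight (3/7)·(1/2) = 3/14.
If it is in box 3 (prior 1/7): the host has 2 equally likely choices, so probability 1/2; weight (1/7)·(1/2) = 1/14.
If it is in box 4 (prior 2/7): the host opened box 4, so this case is ruled out; weight (2/7)·0 = 0.
The weights sum to 1/3.
So P(the gold coin in box 2 | the host opened box 4) = (3/14) / (1/3) = 9/14.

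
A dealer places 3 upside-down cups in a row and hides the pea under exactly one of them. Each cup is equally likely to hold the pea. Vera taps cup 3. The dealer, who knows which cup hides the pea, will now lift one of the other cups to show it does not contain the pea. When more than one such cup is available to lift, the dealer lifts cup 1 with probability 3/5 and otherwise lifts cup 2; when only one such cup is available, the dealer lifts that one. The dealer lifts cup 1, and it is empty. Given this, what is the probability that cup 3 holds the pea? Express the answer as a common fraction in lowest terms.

3/8

Apply Bayes' rule, conditioning on where the pea actually is.
If it is under cup 1 (prior 1/3): the dealer opened cup 1, so this case is ruled out; weight (1/3)·0 = 0.
If it is under cup 2 (prior 1/3): only cup 1 is available, probability 1; weight (1/3)·1 = 1/3.
If it is under cup 3 (prior 1/3): cup 1 is available, opened with probability 3/5; weight (1/3)·(3/5) = 1/5.
The weights sum to 8/15.
So P(the pea under cup 3 | the dealer opened cup 1) = (1/5) / (8/15) = 3/8.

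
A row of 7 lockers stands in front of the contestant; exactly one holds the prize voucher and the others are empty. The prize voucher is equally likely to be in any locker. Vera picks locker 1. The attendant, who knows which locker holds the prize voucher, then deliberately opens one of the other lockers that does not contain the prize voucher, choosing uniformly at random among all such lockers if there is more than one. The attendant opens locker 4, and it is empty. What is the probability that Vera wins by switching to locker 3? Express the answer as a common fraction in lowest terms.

6/35

Apply Bayes' rule, conditioning on where the prize voucher actually is.
If it is in locker 1 (prior 1/7): the attendant has 6 equally likely choices, so probability 1/6; weight (1/7)·(1/6) = 1/42.
If it is in any of lockers 2, 3, 5, 6, and 7 (prior 1/7 each): the attendant has 5 equally likely choices, so probability 1/5; weight (1/7)·(1/5) = 1/35 each.
If it is in locker 4 (prior 1/7): the attendant opened locker 4, so this case is ruled out; weight (1/7)·0 = 0.
The weights sum to 1/6.
So P(the prize voucher in locker 3 | the attendant opened locker 4) = (1/35) / (1/6) = 6/35.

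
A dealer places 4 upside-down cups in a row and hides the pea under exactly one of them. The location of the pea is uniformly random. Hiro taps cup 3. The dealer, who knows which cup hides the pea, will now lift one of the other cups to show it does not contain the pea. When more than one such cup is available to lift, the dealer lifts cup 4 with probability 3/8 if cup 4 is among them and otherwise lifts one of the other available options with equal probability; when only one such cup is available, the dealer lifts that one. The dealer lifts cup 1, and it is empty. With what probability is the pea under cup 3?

5/23

Consider each possible location of the pea in turn.
If it is under cup 1 (prior 1/4): the dealer opened cup 1, so this case is ruled out; weight (1/4)·0 = 0.
If it is under cup 2 (prior 1/4): cup 4 is available but not opened, probability 5/8; weight (1/4)·(5/8) = 5/32.
If it is under cup 3 (prior 1/4): cup 4 is available but not opened; cup 1 gets probability (1 − 3/8)/2 = 5/16; weight (1/4)·(5/16) = 5/64.
If it is under cup 4 (prior 1/4): cup 4 holds the prize so is unavailable; the dealer chooses uniformly among the 2 others, probability 1/2; weight (1/4)·(1/2) = 1/8.
The weights sum to 23/64.
So P(the pea under cup 3 | the dealer opened cup 1) = (5/64) / (23/64) = 5/23.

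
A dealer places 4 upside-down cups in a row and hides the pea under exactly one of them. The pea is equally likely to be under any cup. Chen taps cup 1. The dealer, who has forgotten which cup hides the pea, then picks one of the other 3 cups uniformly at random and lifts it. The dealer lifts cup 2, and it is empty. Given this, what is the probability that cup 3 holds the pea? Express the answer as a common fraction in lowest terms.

Because the dealer chose which cup to lift without knowing where the pea is, the choice is independent of the prize location. Learning that cup 2 does not hold the pea simply rules out that one location and leaves the remaining 3 cups still equally likely by symmetry.
So P(the pea under cup 3) = 1/3.

1/3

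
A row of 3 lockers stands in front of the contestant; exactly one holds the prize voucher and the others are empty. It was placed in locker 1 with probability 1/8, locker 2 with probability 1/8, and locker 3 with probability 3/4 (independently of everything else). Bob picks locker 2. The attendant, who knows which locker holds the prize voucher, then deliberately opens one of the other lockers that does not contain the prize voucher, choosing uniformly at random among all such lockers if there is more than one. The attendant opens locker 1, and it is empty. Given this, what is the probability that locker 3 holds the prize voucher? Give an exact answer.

12/13

Apply Bayes' rule, conditioning on where the prize voucher actually is.
If it is in locker 1 (prior 1/8): the attendant opened locker 1, so this case is ruled out; weight (1/8)·0 = 0.
If it is in locker 2 (prior 1/8): the attendant has 2 equally likely choices, so probability 1/2; weight (1/8)·(1/2) = 1/16.
If it is in locker 3 (prior 3/4): the attendant has no choice, probability 1; weight (3/4)·1 = 3/4.
The weights sum to 13/16.
So P(the prize voucher in locker 3 | the attendant opened locker 1) = (3/4) / (13/16) = 12/13.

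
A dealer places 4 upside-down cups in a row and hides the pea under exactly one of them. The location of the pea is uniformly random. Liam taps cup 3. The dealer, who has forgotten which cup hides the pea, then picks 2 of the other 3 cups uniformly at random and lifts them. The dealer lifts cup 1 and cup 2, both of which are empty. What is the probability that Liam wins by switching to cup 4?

Condition on the true location of the pea.
If it is under either of cups 1 and 2 (prior 1/4 each): that cup was opened and seen not to hold the prize — ruled out; weight (1/4)·0 = 0 each.
If it is under either of cups 3 and 4 (prior 1/4 each): the dealer picks exactly this set with probability 1/3 regardless, and none is the prize; weight (1/4)·(1/3) = 1/12 each.
The weights sum to 1/6.
So P(the pea under cup 4 | the dealer opened cup 1 and cup 2) = (1/12) / (1/6) = 1/2.

1/2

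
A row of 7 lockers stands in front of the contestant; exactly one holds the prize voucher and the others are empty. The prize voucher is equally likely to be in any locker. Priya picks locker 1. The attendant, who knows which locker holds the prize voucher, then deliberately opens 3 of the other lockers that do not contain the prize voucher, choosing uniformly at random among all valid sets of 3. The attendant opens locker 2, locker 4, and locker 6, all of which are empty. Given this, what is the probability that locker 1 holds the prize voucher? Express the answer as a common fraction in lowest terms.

1/7

Apply Bayes' rule, conditioning on where the prize voucher actually is.
If it is in locker 1 (prior 1/7): the attendant has 20 equally likely choices, so probability 1/20; weight (1/7)·(1/20) = 1/140.
If it is in any of lockers 2, 4, and 6 (prior 1/7 each): that locker was opened and seen not to hold the prize — ruled out; weight (1/7)·0 = 0 each.
If it is in any of lockers 3, 5, and 7 (prior 1/7 each): the attendant has 10 equally likely choices, so probability 1/10; weight (1/7)·(1/10) = 1/70 each.
The weights sum to 1/20.
So P(the prize voucher in locker 1 | the attendant opened locker 2, locker 4, and locker 6) = (1/140) / (1/20) = 1/7.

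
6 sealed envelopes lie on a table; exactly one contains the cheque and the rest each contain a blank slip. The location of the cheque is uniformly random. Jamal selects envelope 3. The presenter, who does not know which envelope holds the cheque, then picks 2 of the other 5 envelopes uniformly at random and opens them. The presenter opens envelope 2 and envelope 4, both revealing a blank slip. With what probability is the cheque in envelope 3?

Because the presenter chose which envelopes to open without knowing where the cheque is, the choice is independent of the prize location. Learning that none of the 2 opened envelopes holds the cheque simply rules out those 2 locations and leaves the remaining 4 envelopes still equally likely by symmetry.
So P(the cheque in envelope 3) = 1/4.

1/4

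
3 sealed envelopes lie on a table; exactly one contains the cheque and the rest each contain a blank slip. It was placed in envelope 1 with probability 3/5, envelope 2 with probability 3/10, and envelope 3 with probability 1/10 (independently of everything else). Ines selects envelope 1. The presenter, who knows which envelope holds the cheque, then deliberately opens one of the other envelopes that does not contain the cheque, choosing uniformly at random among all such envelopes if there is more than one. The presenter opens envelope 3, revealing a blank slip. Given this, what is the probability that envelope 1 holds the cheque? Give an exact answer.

1/2

Consider each possible location of the cheque in turn.
If it is in envelope 1 (prior 3/5): the presenter has 2 equally likely choices, so probability 1/2; weight (3/5)·(1/2) = 3/10.
If it is in envelope 2 (prior 3/10): the presenter has no choice, probability 1; weight (3/10)·1 = 3/10.
If it is in envelope 3 (prior 1/10): the presenter opened envelope 3, so this case is ruled out; weight (1/10)·0 = 0.
The weights sum to 3/5.
So P(the cheque in envelope 1 | the presenter opened envelope 3) = (3/10) / (3/5) = 1/2.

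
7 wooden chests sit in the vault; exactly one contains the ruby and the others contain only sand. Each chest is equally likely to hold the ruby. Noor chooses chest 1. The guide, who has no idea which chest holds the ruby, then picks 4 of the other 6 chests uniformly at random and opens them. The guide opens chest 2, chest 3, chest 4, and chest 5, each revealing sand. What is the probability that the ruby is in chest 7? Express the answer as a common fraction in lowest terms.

Apply Bayes' rule, conditioning on where the ruby actually is.
If it is in any of chests 1, 6, and 7 (prior 1/7 each): the guide picks exactly this set with probability 1/15 regardless, and none is the prize; weight (1/7)·(1/15) = 1/105 each.
If it is in any of chests 2, 3, 4, and 5 (prior 1/7 each): that chest was opened and seen not to hold the prize — ruled out; weight (1/7)·0 = 0 each.
The weights sum to 1/35.
So P(the ruby in chest 7 | the guide opened chest 2, chest 3, chest 4, and chest 5) = (1/105) / (1/35) = 1/3.

1/3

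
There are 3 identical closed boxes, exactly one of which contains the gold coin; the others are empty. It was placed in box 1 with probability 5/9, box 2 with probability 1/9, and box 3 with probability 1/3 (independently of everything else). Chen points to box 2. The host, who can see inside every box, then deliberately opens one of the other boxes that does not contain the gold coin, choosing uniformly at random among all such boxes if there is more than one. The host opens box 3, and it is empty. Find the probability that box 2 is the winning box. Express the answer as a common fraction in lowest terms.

Apply Bayes' rule, conditioning on where the gold coin actually is.
If it is in box 1 (prior 5/9): the host has no choice, probability 1; weight (5/9)·1 = 5/9.
If it is in box 2 (prior 1/9): the host has 2 equally likely choices, so probability 1/2; weight (1/9)·(1/2) = 1/18.
If it is in box 3 (prior 1/3): the host opened box 3, so this case is ruled out; weight (1/3)·0 = 0.
The weights sum to 11/18.
So P(the gold coin in box 2 | the host opened box 3) = (1/18) / (11/18) = 1/11.

1/11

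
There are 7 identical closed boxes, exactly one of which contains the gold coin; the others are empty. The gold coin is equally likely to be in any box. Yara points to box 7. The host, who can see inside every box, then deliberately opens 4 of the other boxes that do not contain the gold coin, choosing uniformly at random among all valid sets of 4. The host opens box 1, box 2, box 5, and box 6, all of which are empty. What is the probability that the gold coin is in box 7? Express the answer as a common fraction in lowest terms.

1/7

Consider each possible location of the gold coin in turn.
If it is in any of boxes 1, 2, 5, and 6 (prior 1/7 each): that box was opened and seen not to hold the prize — ruled out; weight (1/7)·0 = 0 each.
If it is in either of boxes 3 and 4 (prior 1/7 each): the host has 5 equally likely choices, so probability 1/5; weight (1/7)·(1/5) = 1/35 each.
If it is in box 7 (prior 1/7): the host has 15 equally likely choices, so probability 1/15; weight (1/7)·(1/15) = 1/105.
The weights sum to 1/15.
So P(the gold coin in box 7 | the host opened box 1, box 2, box 5, and box 6) = (1/105) / (1/15) = 1/7.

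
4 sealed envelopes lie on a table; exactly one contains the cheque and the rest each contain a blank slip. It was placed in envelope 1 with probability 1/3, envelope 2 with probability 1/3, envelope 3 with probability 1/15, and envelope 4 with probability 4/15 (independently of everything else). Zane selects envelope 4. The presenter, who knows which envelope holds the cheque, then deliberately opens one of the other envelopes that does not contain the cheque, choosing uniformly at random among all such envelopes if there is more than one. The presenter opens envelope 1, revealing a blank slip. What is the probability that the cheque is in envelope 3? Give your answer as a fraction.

Apply Bayes' rule, conditioning on where the cheque actually is.
If it is in envelope 1 (prior 1/3): the presenter opened envelope 1, so this case is ruled out; weight (1/3)·0 = 0.
If it is in envelope 2 (prior 1/3): the presenter has 2 equally likely choices, so probability 1/2; weight (1/3)·(1/2) = 1/6.
If it is in envelope 3 (prior 1/15): the presenter has 2 equally likely choices, so probability 1/2; weight (1/15)·(1/2) = 1/30.
If it is in envelope 4 (prior 4/15): the presenter has 3 equally likely choices, so probability 1/3; weight (4/15)·(1/3) = 4/45.
The weights sum to 13/45.
So P(the cheque in envelope 3 | the presenter opened envelope 1) = (1/30) / (13/45) = 3/26.

3/26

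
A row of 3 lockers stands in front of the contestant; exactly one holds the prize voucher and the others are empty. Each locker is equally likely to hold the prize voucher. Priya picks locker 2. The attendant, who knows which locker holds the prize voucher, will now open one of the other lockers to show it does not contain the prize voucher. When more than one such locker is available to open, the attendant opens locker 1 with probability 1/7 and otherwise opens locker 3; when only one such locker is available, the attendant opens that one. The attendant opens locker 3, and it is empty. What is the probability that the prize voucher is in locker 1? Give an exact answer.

Consider each possible location of the prize voucher in turn.
If it is in locker 1 (prior 1/3): only locker 3 is available, probability 1; weight (1/3)·1 = 1/3.
If it is in locker 2 (prior 1/3): locker 1 is available but not opened, probability 6/7; weight (1/3)·(6/7) = 2/7.
If it is in locker 3 (prior 1/3): the attendant opened locker 3, so this case is ruled out; weight (1/3)·0 = 0.
The weights sum to 13/21.
So P(the prize voucher in locker 1 | the attendant opened locker 3) = (1/3) / (13/21) = 7/13.

7/13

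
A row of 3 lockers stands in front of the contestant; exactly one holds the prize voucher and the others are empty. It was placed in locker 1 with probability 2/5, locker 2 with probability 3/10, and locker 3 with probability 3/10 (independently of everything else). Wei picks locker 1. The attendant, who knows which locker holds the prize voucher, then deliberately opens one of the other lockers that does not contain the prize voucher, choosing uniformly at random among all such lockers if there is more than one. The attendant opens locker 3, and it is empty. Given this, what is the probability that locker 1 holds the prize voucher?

2/5

Condition on the true location of the prize voucher.
If it is in locker 1 (prior 2/5): the attendant has 2 equally likely choices, so probability 1/2; weight (2/5)·(1/2) = 1/5.
If it is in locker 2 (prior 3/10): the attendant has no choice, probability 1; weight (3/10)·1 = 3/10.
If it is in locker 3 (prior 3/10): the attendant opened locker 3, so this case is ruled out; weight (3/10)·0 = 0.
The weights sum to 1/2.
So P(the prize voucher in locker 1 | the attendant opened locker 3) = (1/5) / (1/2) = 2/5.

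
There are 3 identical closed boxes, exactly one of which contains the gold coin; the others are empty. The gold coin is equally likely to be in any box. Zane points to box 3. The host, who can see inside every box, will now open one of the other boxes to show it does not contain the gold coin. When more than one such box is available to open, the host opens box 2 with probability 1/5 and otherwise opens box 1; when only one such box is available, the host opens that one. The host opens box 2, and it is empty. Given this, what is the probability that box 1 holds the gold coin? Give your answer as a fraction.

5/6

Apply Bayes' rule, conditioning on where the gold coin actually is.
If it is in box 1 (prior 1/3): only box 2 is available, probability 1; weight (1/3)·1 = 1/3.
If it is in box 2 (prior 1/3): the host opened box 2, so this case is ruled out; weight (1/3)·0 = 0.
If it is in box 3 (prior 1/3): box 2 is available, opened with probability 1/5; weight (1/3)·(1/5) = 1/15.
The weights sum to 2/5.
So P(the gold coin in box 1 | the host opened box 2) = (1/3) / (2/5) = 5/6.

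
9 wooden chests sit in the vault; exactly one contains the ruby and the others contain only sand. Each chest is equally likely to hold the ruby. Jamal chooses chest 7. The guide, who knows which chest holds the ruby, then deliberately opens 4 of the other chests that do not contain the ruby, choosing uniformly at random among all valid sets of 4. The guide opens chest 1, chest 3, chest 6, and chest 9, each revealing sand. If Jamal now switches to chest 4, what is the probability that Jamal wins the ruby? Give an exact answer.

Apply Bayes' rule, conditioning on where the ruby actually is.
If it is in any of chests 1, 3, 6, and 9 (prior 1/9 each): that chest was opened and seen not to hold the prize — ruled out; weight (1/9)·0 = 0 each.
If it is in any of chests 2, 4, 5, and 8 (prior 1/9 each): the guide has 35 equally likely choices, so probability 1/35; weight (1/9)·(1/35) = 1/315 each.
If it is in chest 7 (prior 1/9): the guide has 70 equally likely choices, so probability 1/70; weight (1/9)·(1/70) = 1/630.
The weights sum to 1/70.
So P(the ruby in chest 4 | the guide opened chest 1, chest 3, chest 6, and chest 9) = (1/315) / (1/70) = 2/9.

2/9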